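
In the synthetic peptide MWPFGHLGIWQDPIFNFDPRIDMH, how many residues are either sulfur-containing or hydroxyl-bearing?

Sulfur-containing: C, M. Hydroxyl-bearing: S, T, Y.
Sulfur-containing residues here: M1, M23 (2).
Hydroxyl-bearing residues here: none (0).
The two groups share no amino acid, so total = 2 + 0 = 2.

2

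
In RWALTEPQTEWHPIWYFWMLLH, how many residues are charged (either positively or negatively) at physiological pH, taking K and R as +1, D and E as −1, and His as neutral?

3

Charged side chains at pH ~7.4: K, R (positive); D, E (negative).
Matching residues: R1, E6, E10.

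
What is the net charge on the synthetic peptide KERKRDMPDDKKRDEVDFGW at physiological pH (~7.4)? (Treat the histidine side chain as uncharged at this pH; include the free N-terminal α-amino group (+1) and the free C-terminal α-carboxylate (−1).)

0

At pH ~7.4 the Lys and Arg side chains are protonated (+1), the Asp and Glu side chains are deprotonated (−1), and with His taken as neutral all other side chains carry no charge.
Positive (K, R): K1, R3, K4, R5, K11, K12, R13 → +7.
Negative (D, E): E2, D6, D9, D10, D14, E15, D17 → −7.
The N-terminus (+1) and C-terminus (−1) cancel.
Net charge = (+7) + (−7) = 0.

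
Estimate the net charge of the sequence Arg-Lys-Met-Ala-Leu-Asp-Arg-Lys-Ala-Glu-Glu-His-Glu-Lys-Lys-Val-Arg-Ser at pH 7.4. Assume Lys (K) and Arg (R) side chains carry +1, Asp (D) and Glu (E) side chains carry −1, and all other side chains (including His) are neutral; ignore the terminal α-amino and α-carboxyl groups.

Positive (K, R): Arg1, Lys2, Arg7, Lys8, Lys14, Lys15, Arg17 → +7.
Negative (D, E): Asp6, Glu10, Glu11, Glu13 → −4.
Net charge = (+7) + (−4) = +3.

+3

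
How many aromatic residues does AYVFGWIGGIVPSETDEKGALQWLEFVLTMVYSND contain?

F, W, and Y each carry an aromatic ring on the side chain.
Matching residues: Y2, F4, W6, W23, F26, Y32.

6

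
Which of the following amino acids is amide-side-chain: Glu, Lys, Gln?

Gln

The amide-side-chain residues are Asn (N) and Gln (Q).
Of the listed options, only Gln belongs to this group.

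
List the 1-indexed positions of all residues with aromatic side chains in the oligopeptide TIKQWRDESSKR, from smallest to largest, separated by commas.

5

Phenylalanine (F), tryptophan (W), and tyrosine (Y) have aromatic ring side chains.
Matching residues: W5.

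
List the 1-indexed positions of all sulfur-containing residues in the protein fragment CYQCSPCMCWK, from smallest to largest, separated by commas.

The sulfur-bearing residues are cysteine (–SH) and methionine (–S–CH₃).
Matching residues: C1, C4, C7, M8, C9.

1, 4, 7, 8, 9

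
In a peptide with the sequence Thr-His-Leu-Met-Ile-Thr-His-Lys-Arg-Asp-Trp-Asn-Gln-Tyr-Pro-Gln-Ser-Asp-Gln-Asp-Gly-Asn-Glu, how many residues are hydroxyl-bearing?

4

S, T, and Y are the three residues with a side-chain hydroxyl.
Matching residues: Thr1, Thr6, Tyr14, Ser17.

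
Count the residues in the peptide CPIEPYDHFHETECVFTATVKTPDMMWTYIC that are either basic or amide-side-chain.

Basic: H, K, R. Amide-side-chain: N, Q.
Basic residues here: H8, H10, K21 (3).
Amide-side-chain residues here: none (0).
The two groups share no amino acid, so total = 3 + 0 = 3.

3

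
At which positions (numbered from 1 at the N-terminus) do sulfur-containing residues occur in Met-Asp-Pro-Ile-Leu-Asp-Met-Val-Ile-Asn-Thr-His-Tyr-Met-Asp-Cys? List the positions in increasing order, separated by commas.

1, 7, 14, 16

Cysteine (C, thiol) and methionine (M, thioether) are the two sulfur-containing amino acids.
Matching residues: Met1, Met7, Met14, Cys16.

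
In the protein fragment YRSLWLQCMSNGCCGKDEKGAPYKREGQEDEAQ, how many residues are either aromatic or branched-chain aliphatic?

Aromatic: F, W, Y. Branched-chain aliphatic: I, L, V.
Aromatic residues here: Y1, W5, Y23 (3).
Branched-chain aliphatic residues here: L4, L6 (2).
The two groups share no amino acid, so total = 3 + 2 = 5.

5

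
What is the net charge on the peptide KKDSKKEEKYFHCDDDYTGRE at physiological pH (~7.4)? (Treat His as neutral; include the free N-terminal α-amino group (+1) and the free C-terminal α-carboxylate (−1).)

-1

Near pH 7.4, K and R contribute +1 each, D and E contribute −1 each, and every other side chain (His included, as stated) is uncharged.
Positive (K, R): K1, K2, K5, K6, K9, R20 → +6.
Negative (D, E): D3, E7, E8, D14, D15, D16, E21 → −7.
The N-terminus (+1) and C-terminus (−1) cancel.
Net charge = (+6) + (−7) = −1.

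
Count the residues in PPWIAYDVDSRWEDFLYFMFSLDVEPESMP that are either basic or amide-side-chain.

1

Basic: H, K, R. Amide-side-chain: N, Q.
Basic residues here: R11 (1).
Amide-side-chain residues here: none (0).
The two groups share no amino acid, so total = 1 + 0 = 1.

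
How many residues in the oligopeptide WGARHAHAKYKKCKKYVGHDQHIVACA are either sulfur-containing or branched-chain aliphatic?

5

Sulfur-containing: C, M. Branched-chain aliphatic: I, L, V.
Sulfur-containing residues here: C13, C26 (2).
Branched-chain aliphatic residues here: V17, I23, V24 (3).
The two groups share no amino acid, so total = 2 + 3 = 5.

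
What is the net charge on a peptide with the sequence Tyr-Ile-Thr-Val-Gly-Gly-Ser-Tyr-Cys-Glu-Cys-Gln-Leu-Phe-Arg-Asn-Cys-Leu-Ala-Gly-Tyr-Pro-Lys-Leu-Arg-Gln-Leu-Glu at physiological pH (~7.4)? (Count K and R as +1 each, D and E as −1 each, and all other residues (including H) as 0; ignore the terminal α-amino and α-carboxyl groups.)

+1

Positive (K, R): Arg15, Lys23, Arg25 → +3.
Negative (D, E): Glu10, Glu28 → −2.
Net charge = (+3) + (−2) = +1.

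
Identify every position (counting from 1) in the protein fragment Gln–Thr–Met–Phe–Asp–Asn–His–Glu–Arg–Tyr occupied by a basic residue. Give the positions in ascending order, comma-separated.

Matching residues: His7, Arg9.

7, 9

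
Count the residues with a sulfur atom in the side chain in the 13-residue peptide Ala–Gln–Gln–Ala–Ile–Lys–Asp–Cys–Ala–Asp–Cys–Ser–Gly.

Cysteine (C, thiol) and methionine (M, thioether) are the two sulfur-containing amino acids.
Matching residues: Cys8, Cys11.

2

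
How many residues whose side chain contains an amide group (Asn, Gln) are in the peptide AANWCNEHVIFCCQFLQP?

Matching residues: N3, N6, Q14, Q17.

4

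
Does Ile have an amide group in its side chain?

The amide-side-chain residues are Asn (N) and Gln (Q).
Isoleucine is not in this group.

No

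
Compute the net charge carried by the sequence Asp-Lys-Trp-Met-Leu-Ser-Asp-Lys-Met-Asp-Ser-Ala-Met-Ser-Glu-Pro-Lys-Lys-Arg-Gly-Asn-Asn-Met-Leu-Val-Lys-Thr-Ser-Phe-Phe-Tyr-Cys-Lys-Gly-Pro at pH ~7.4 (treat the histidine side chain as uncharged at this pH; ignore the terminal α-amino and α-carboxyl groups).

Near pH 7.4, K and R contribute +1 each, D and E contribute −1 each, and every other side chain (His included, as stated) is uncharged.
Positive (K, R): Lys2, Lys8, Lys17, Lys18, Arg19, Lys26, Lys33 → +7.
Negative (D, E): Asp1, Asp7, Asp10, Glu15 → −4.
Net charge = (+7) + (−4) = +3.

+3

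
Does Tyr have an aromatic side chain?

Yes

The aromatic amino acids are Phe (F, benzyl), Trp (W, indole), and Tyr (Y, phenol).
Tyrosine is in this group.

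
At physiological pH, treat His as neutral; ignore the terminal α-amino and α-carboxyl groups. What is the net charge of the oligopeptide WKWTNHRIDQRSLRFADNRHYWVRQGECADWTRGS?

+3

The side chains ionized at physiological pH are Lys/Arg (+1) and Asp/Glu (−1); with His treated as neutral, nothing else contributes.
Positive (K, R): K2, R7, R11, R14, R19, R24, R33 → +7.
Negative (D, E): D9, D17, E27, D30 → −4.
Net charge = (+7) + (−4) = +3.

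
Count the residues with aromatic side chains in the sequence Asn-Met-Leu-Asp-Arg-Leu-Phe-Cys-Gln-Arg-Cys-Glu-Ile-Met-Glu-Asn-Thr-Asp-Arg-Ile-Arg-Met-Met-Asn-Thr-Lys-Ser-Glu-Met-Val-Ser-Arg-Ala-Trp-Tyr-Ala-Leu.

Phenylalanine (F), tryptophan (W), and tyrosine (Y) have aromatic ring side chains.
Matching residues: Phe7, Trp34, Tyr35.

3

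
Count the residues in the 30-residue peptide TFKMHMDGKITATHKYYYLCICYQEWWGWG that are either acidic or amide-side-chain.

3

Acidic: D, E. Amide-side-chain: N, Q.
Acidic residues here: D7, E25 (2).
Amide-side-chain residues here: Q24 (1).
The two groups share no amino acid, so total = 2 + 1 = 3.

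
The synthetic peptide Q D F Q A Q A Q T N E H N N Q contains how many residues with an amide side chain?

8

The amide-side-chain residues are Asn (N) and Gln (Q).
Matching residues: Q1, Q4, Q6, Q8, N10, N13, N14, Q15.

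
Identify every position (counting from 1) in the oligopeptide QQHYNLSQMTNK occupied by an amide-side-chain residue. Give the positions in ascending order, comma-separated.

1, 2, 5, 8, 11

Matching residues: Q1, Q2, N5, Q8, N11.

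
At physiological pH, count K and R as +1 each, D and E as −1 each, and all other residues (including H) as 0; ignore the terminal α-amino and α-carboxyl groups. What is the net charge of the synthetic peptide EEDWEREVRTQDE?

-5

Positive (K, R): R6, R9 → +2.
Negative (D, E): E1, E2, D3, E5, E7, D12, E13 → −7.
Net charge = (+2) + (−7) = −5.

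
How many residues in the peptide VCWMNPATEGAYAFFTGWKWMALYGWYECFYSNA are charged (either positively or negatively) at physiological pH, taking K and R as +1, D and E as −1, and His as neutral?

Charged side chains at pH ~7.4: K, R (positive); D, E (negative).
Matching residues: E9, K19, E28.

3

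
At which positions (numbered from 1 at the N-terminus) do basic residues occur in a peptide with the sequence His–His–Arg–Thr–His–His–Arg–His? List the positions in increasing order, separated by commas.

1, 2, 3, 5, 6, 7, 8

The basic amino acids are Lys (K), Arg (R), and His (H).
Matching residues: His1, His2, Arg3, His5, His6, Arg7, His8.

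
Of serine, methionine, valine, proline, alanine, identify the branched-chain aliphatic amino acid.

The BCAAs are Val, Leu, and Ile — aliphatic side chains with a branch point.
Of the listed options, only valine belongs to this group.

valine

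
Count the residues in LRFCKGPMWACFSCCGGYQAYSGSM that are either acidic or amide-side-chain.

Acidic: D, E. Amide-side-chain: N, Q.
Acidic residues here: none (0).
Amide-side-chain residues here: Q19 (1).
The two groups share no amino acid, so total = 0 + 1 = 1.

1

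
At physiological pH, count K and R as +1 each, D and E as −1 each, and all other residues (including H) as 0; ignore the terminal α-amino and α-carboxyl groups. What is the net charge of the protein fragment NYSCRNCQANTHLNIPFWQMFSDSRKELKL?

+2

Positive (K, R): R5, R25, K26, K29 → +4.
Negative (D, E): D23, E27 → −2.
Net charge = (+4) + (−2) = +2.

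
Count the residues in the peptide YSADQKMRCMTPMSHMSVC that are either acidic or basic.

4

Acidic: D, E. Basic: H, K, R.
Acidic residues here: D4 (1).
Basic residues here: K6, R8, H15 (3).
The two groups share no amino acid, so total = 1 + 3 = 4.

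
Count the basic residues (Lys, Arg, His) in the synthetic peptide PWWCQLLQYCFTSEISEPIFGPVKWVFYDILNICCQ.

Matching residues: K24.

1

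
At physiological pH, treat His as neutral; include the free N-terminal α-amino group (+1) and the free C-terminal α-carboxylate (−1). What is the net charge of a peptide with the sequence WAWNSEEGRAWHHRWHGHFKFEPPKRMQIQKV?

The side chains ionized at physiological pH are Lys/Arg (+1) and Asp/Glu (−1); with His treated as neutral, nothing else contributes.
Positive (K, R): R9, R14, K20, K25, R26, K31 → +6.
Negative (D, E): E6, E7, E22 → −3.
The N-terminus (+1) and C-terminus (−1) cancel.
Net charge = (+6) + (−3) = +3.

+3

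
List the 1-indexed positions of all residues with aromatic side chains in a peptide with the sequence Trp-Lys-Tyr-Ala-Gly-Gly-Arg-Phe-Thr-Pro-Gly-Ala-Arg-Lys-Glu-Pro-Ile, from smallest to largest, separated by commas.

1, 3, 8

F, W, and Y each carry an aromatic ring on the side chain.
Matching residues: Trp1, Tyr3, Phe8.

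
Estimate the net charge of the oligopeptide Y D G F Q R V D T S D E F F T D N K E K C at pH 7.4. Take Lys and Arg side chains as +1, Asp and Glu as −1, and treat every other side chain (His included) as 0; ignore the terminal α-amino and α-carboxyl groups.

-3

Positive (K, R): R6, K18, K20 → +3.
Negative (D, E): D2, D8, D11, E12, D16, E19 → −6.
Net charge = (+3) + (−6) = −3.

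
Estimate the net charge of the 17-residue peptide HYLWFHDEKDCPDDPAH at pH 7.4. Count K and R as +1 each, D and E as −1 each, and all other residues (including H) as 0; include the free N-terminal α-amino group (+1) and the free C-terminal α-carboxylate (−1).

Positive (K, R): K9 → +1.
Negative (D, E): D7, E8, D10, D13, D14 → −5.
The N-terminus (+1) and C-terminus (−1) cancel.
Net charge = (+1) + (−5) = −4.

-4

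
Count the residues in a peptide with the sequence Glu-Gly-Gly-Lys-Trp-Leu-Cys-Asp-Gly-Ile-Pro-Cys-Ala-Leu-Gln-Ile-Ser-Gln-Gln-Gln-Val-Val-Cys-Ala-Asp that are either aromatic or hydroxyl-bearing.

Aromatic: F, W, Y. Hydroxyl-bearing: S, T, Y.
Aromatic residues here: Trp5 (1).
Hydroxyl-bearing residues here: Ser17 (1).
(Y belongs to both groups, but none appear in this sequence.) Total = 1 + 1 = 2.

2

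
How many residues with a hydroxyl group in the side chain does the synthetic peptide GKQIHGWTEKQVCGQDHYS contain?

Serine (S), threonine (T), and tyrosine (Y) each carry a hydroxyl group on the side chain.
Matching residues: T8, Y18, S19.

3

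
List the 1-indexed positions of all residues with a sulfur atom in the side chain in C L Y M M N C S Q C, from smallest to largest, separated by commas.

1, 4, 5, 7, 10

Only Cys (C) and Met (M) have a sulfur atom in the side chain.
Matching residues: C1, M4, M5, C7, C10.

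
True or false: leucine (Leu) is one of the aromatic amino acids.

Phenylalanine (F), tryptophan (W), and tyrosine (Y) have aromatic ring side chains.
Leucine is not in this group.

False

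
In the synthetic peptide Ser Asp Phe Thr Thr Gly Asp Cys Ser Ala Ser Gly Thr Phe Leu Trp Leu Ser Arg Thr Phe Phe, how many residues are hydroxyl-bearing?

8

The –OH-bearing residues are Ser, Thr (aliphatic alcohols), and Tyr (phenol).
Matching residues: Ser1, Thr4, Thr5, Ser9, Ser11, Thr13, Ser18, Thr20.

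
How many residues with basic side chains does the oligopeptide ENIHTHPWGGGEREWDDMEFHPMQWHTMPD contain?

Lysine (K), arginine (R), and histidine (H) have basic, nitrogen-containing side chains.
Matching residues: H4, H6, R13, H21, H26.

5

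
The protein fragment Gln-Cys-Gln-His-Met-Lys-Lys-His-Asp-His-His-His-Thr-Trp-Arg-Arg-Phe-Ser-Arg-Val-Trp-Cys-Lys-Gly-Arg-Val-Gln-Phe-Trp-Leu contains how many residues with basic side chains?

K, R, and H are the three residues with basic side chains (ε-amine, guanidinium, and imidazole respectively).
Matching residues: His4, Lys6, Lys7, His8, His10, His11, His12, Arg15, Arg16, Arg19, Lys23, Arg25.

12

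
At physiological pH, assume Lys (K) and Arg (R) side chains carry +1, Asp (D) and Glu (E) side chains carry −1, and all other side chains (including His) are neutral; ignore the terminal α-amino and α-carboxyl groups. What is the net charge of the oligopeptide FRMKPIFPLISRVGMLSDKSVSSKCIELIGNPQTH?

Positive (K, R): R2, K4, R12, K19, K24 → +5.
Negative (D, E): D18, E27 → −2.
Net charge = (+5) + (−2) = +3.

+3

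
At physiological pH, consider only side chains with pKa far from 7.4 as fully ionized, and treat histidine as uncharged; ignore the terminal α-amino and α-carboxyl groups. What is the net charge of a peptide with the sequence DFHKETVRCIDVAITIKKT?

At pH ~7.4 the Lys and Arg side chains are protonated (+1), the Asp and Glu side chains are deprotonated (−1), and with His taken as neutral all other side chains carry no charge.
Positive (K, R): K4, R8, K17, K18 → +4.
Negative (D, E): D1, E5, D11 → −3.
Net charge = (+4) + (−3) = +1.

+1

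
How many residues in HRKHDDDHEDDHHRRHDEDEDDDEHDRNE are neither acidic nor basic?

1

Acidic: D, E. Basic: K, R, H. All other residues are neither.
Matching residues: N28.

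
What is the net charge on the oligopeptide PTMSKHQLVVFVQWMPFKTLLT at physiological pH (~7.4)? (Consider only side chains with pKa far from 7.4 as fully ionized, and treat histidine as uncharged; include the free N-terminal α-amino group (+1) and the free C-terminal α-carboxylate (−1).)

The side chains ionized at physiological pH are Lys/Arg (+1) and Asp/Glu (−1); with His treated as neutral, nothing else contributes.
Positive (K, R): K5, K18 → +2.
Negative (D, E): none → −0.
The N-terminus (+1) and C-terminus (−1) cancel.
Net charge = (+2) + (−0) = +2.

+2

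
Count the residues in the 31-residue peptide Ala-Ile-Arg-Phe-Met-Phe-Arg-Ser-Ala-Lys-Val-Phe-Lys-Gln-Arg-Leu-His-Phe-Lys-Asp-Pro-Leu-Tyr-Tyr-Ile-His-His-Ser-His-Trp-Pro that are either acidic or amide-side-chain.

2

Acidic: D, E. Amide-side-chain: N, Q.
Acidic residues here: Asp20 (1).
Amide-side-chain residues here: Gln14 (1).
The two groups share no amino acid, so total = 1 + 1 = 2.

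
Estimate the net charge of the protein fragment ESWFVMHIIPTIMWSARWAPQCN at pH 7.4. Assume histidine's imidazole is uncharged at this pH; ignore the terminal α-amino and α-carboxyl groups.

0

At pH ~7.4 the Lys and Arg side chains are protonated (+1), the Asp and Glu side chains are deprotonated (−1), and with His taken as neutral all other side chains carry no charge.
Positive (K, R): R17 → +1.
Negative (D, E): E1 → −1.
Net charge = (+1) + (−1) = 0.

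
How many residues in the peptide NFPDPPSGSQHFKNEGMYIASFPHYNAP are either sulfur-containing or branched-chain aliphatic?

2

Sulfur-containing: C, M. Branched-chain aliphatic: I, L, V.
Sulfur-containing residues here: M17 (1).
Branched-chain aliphatic residues here: I19 (1).
The two groups share no amino acid, so total = 1 + 1 = 2.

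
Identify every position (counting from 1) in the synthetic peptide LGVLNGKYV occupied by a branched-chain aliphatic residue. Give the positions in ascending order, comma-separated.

1, 3, 4, 9

Matching residues: L1, V3, L4, V9.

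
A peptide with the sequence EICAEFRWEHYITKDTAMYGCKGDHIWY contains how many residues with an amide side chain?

The amide-side-chain residues are Asn (N) and Gln (Q).
None of the 28 residues belong to this group.

0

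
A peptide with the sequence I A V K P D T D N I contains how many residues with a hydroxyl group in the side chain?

1

S, T, and Y are the three residues with a side-chain hydroxyl.
Matching residues: T7.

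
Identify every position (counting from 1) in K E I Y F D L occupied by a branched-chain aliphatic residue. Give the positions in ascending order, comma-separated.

V, L, and I make up the branched-chain aliphatic group.
Matching residues: I3, L7.

3, 7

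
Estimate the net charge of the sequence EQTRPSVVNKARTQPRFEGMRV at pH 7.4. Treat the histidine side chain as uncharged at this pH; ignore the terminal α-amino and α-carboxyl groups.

The side chains ionized at physiological pH are Lys/Arg (+1) and Asp/Glu (−1); with His treated as neutral, nothing else contributes.
Positive (K, R): R4, K10, R12, R16, R21 → +5.
Negative (D, E): E1, E18 → −2.
Net charge = (+5) + (−2) = +3.

+3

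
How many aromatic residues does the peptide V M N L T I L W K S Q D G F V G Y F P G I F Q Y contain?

6

Phenylalanine (F), tryptophan (W), and tyrosine (Y) have aromatic ring side chains.
Matching residues: W8, F14, Y17, F18, F22, Y24.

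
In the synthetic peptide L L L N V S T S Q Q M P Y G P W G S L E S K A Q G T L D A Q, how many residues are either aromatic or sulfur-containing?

Aromatic: F, W, Y. Sulfur-containing: C, M.
Aromatic residues here: Y13, W16 (2).
Sulfur-containing residues here: M11 (1).
The two groups share no amino acid, so total = 2 + 1 = 3.

3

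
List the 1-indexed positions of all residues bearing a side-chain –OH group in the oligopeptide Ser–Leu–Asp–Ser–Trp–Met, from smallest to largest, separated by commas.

1, 4

Serine (S), threonine (T), and tyrosine (Y) each carry a hydroxyl group on the side chain.
Matching residues: Ser1, Ser4.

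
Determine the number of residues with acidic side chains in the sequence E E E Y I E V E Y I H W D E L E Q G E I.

9

Only D (aspartate) and E (glutamate) carry a side-chain carboxylic acid.
Matching residues: E1, E2, E3, E6, E8, D13, E14, E16, E19.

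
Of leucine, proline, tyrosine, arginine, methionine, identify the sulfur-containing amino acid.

Cysteine (C, thiol) and methionine (M, thioether) are the two sulfur-containing amino acids.
Of the listed options, only methionine belongs to this group.

methionine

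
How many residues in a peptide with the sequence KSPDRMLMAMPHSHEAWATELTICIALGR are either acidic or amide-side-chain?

Acidic: D, E. Amide-side-chain: N, Q.
Acidic residues here: D4, E15, E20 (3).
Amide-side-chain residues here: none (0).
The two groups share no amino acid, so total = 3 + 0 = 3.

3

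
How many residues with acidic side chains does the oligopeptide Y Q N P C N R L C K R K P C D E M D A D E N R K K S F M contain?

The acidic residues are Asp (D) and Glu (E), whose side chains end in a carboxylate group.
Matching residues: D15, E16, D18, D20, E21.

5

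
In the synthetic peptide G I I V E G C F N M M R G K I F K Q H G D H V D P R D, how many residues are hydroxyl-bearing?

0

The –OH-bearing residues are Ser, Thr (aliphatic alcohols), and Tyr (phenol).
None of the 27 residues belong to this group.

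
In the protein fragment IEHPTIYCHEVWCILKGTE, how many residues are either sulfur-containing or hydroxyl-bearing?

5

Sulfur-containing: C, M. Hydroxyl-bearing: S, T, Y.
Sulfur-containing residues here: C8, C13 (2).
Hydroxyl-bearing residues here: T5, Y7, T18 (3).
The two groups share no amino acid, so total = 2 + 3 = 5.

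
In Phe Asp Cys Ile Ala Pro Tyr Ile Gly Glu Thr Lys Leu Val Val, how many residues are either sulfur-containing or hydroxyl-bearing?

3

Sulfur-containing: C, M. Hydroxyl-bearing: S, T, Y.
Sulfur-containing residues here: Cys3 (1).
Hydroxyl-bearing residues here: Tyr7, Thr11 (2).
The two groups share no amino acid, so total = 1 + 2 = 3.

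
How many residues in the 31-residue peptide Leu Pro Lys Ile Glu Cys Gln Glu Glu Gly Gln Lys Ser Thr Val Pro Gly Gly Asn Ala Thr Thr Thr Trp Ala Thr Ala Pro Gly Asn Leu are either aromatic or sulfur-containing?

2

Aromatic: F, W, Y. Sulfur-containing: C, M.
Aromatic residues here: Trp24 (1).
Sulfur-containing residues here: Cys6 (1).
The two groups share no amino acid, so total = 1 + 1 = 2.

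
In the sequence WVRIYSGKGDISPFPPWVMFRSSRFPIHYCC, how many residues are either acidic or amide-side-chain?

Acidic: D, E. Amide-side-chain: N, Q.
Acidic residues here: D10 (1).
Amide-side-chain residues here: none (0).
The two groups share no amino acid, so total = 1 + 0 = 1.

1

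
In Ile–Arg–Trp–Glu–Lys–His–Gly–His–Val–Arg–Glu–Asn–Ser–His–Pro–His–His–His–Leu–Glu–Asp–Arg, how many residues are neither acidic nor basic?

Acidic: D, E. Basic: K, R, H. All other residues are neither.
Matching residues: Ile1, Trp3, Gly7, Val9, Asn12, Ser13, Pro15, Leu19.

8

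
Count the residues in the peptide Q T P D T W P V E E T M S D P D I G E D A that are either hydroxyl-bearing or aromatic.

5

Hydroxyl-bearing: S, T, Y. Aromatic: F, W, Y.
Hydroxyl-bearing residues here: T2, T5, T11, S13 (4).
Aromatic residues here: W6 (1).
(Y belongs to both groups, but none appear in this sequence.) Total = 4 + 1 = 5.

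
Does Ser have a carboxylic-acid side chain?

Only D (aspartate) and E (glutamate) carry a side-chain carboxylic acid.
Serine is not in this group.

No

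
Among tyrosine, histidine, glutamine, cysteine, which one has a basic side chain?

histidine

The basic amino acids are Lys (K), Arg (R), and His (H).
Of the listed options, only histidine belongs to this group.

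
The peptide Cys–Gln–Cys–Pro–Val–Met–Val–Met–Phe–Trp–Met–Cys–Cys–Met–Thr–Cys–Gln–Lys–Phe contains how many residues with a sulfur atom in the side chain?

Only Cys (C) and Met (M) have a sulfur atom in the side chain.
Matching residues: Cys1, Cys3, Met6, Met8, Met11, Cys12, Cys13, Met14, Cys16.

9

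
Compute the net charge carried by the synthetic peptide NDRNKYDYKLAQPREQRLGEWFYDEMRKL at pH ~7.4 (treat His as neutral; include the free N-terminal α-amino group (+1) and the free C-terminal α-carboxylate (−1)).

+1

Near pH 7.4, K and R contribute +1 each, D and E contribute −1 each, and every other side chain (His included, as stated) is uncharged.
Positive (K, R): R3, K5, K9, R14, R17, R27, K28 → +7.
Negative (D, E): D2, D7, E15, E20, D24, E25 → −6.
The N-terminus (+1) and C-terminus (−1) cancel.
Net charge = (+7) + (−6) = +1.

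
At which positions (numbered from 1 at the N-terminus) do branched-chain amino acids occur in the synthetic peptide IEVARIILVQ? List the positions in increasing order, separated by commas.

V, L, and I make up the branched-chain aliphatic group.
Matching residues: I1, V3, I6, I7, L8, V9.

1, 3, 6, 7, 8, 9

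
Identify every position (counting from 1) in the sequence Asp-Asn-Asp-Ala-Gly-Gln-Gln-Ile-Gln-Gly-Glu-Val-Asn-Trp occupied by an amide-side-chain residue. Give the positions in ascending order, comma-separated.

2, 6, 7, 9, 13

Asparagine (N) and glutamine (Q) have uncharged amide side chains.
Matching residues: Asn2, Gln6, Gln7, Gln9, Asn13.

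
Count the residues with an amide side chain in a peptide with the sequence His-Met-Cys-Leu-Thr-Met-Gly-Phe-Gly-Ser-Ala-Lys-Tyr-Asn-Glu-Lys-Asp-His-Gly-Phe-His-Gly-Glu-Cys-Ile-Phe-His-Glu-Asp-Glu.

1

The amide-side-chain residues are Asn (N) and Gln (Q).
Matching residues: Asn14.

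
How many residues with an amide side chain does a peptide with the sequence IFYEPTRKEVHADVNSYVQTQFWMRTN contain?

Asparagine (N) and glutamine (Q) have uncharged amide side chains.
Matching residues: N15, Q19, Q21, N27.

4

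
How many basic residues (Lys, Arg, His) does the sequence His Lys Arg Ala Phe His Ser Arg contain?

5

Matching residues: His1, Lys2, Arg3, His6, Arg8.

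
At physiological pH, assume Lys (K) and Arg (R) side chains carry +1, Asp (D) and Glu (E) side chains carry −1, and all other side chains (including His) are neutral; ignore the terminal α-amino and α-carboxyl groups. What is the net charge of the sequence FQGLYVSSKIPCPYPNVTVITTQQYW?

Positive (K, R): K9 → +1.
Negative (D, E): none → −0.
Net charge = (+1) + (−0) = +1.

+1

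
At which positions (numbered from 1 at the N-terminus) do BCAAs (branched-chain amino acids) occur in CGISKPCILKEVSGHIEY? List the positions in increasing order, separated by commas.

3, 8, 9, 12, 16

Valine (V), leucine (L), and isoleucine (I) are the branched-chain amino acids.
Matching residues: I3, I8, L9, V12, I16.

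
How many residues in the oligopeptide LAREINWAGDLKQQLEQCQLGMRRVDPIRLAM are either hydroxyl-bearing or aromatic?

1

Hydroxyl-bearing: S, T, Y. Aromatic: F, W, Y.
Hydroxyl-bearing residues here: none (0).
Aromatic residues here: W7 (1).
(Y belongs to both groups, but none appear in this sequence.) Total = 0 + 1 = 1.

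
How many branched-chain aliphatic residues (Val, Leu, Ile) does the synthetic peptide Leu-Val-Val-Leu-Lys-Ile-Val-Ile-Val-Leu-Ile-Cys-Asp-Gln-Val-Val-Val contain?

13

Matching residues: Leu1, Val2, Val3, Leu4, Ile6, Val7, Ile8, Val9, Leu10, Ile11, Val15, Val16, Val17.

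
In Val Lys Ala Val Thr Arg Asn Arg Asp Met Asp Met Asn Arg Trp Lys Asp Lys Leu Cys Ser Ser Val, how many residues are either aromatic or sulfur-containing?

Aromatic: F, W, Y. Sulfur-containing: C, M.
Aromatic residues here: Trp15 (1).
Sulfur-containing residues here: Met10, Met12, Cys20 (3).
The two groups share no amino acid, so total = 1 + 3 = 4.

4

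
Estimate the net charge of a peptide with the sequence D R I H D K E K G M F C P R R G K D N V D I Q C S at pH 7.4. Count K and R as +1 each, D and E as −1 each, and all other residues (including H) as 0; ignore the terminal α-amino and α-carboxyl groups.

+1

Positive (K, R): R2, K6, K8, R14, R15, K17 → +6.
Negative (D, E): D1, D5, E7, D18, D21 → −5.
Net charge = (+6) + (−5) = +1.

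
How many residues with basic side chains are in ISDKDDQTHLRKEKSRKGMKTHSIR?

10

K, R, and H are the three residues with basic side chains (ε-amine, guanidinium, and imidazole respectively).
Matching residues: K4, H9, R11, K12, K14, R16, K17, K20, H22, R25.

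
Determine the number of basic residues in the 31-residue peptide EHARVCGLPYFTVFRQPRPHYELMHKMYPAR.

8

Lysine (K), arginine (R), and histidine (H) have basic, nitrogen-containing side chains.
Matching residues: H2, R4, R15, R18, H20, H25, K26, R31.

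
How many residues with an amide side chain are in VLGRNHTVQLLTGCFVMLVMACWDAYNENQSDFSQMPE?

6

The amide-side-chain residues are Asn (N) and Gln (Q).
Matching residues: N5, Q9, N27, N29, Q30, Q35.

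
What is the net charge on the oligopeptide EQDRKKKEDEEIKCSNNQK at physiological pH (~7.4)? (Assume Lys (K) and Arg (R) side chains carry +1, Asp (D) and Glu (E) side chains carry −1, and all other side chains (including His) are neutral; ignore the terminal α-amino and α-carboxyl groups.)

Positive (K, R): R4, K5, K6, K7, K13, K19 → +6.
Negative (D, E): E1, D3, E8, D9, E10, E11 → −6.
Net charge = (+6) + (−6) = 0.

0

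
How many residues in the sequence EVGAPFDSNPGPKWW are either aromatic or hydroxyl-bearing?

Aromatic: F, W, Y. Hydroxyl-bearing: S, T, Y.
Aromatic residues here: F6, W14, W15 (3).
Hydroxyl-bearing residues here: S8 (1).
(Y belongs to both groups, but none appear in this sequence.) Total = 3 + 1 = 4.

4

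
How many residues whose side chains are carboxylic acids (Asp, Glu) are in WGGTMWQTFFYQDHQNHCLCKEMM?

2

Matching residues: D13, E22.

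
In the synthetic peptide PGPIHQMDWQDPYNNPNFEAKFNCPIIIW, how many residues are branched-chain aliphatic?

4

V, L, and I make up the branched-chain aliphatic group.
Matching residues: I4, I26, I27, I28.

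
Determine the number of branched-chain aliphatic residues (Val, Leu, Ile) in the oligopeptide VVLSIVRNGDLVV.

8

Matching residues: V1, V2, L3, I5, V6, L11, V12, V13.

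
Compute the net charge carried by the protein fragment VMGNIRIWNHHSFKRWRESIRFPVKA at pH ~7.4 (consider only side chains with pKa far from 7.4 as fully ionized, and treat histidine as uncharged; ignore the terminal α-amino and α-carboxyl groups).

At pH ~7.4 the Lys and Arg side chains are protonated (+1), the Asp and Glu side chains are deprotonated (−1), and with His taken as neutral all other side chains carry no charge.
Positive (K, R): R6, K14, R15, R17, R21, K25 → +6.
Negative (D, E): E18 → −1.
Net charge = (+6) + (−1) = +5.

+5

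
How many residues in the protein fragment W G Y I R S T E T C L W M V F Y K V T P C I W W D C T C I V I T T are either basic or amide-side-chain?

Basic: H, K, R. Amide-side-chain: N, Q.
Basic residues here: R5, K17 (2).
Amide-side-chain residues here: none (0).
The two groups share no amino acid, so total = 2 + 0 = 2.

2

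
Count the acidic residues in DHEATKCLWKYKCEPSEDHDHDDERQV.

9

The acidic residues are Asp (D) and Glu (E), whose side chains end in a carboxylate group.
Matching residues: D1, E3, E14, E17, D18, D20, D22, D23, E24.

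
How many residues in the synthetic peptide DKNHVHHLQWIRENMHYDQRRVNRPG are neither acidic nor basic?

Acidic: D, E. Basic: K, R, H. All other residues are neither.
Matching residues: N3, V5, L8, Q9, W10, I11, N14, M15, Y17, Q19, V22, N23, P25, G26.

14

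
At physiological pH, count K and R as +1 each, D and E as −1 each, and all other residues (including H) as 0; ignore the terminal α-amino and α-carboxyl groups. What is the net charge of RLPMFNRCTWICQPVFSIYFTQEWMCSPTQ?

+1

Positive (K, R): R1, R7 → +2.
Negative (D, E): E23 → −1.
Net charge = (+2) + (−1) = +1.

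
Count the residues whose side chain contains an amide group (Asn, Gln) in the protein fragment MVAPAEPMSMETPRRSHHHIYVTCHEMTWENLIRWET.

1

Matching residues: N31.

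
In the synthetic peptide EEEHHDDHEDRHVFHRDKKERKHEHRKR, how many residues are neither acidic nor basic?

2

Acidic: D, E. Basic: K, R, H. All other residues are neither.
Matching residues: V13, F14.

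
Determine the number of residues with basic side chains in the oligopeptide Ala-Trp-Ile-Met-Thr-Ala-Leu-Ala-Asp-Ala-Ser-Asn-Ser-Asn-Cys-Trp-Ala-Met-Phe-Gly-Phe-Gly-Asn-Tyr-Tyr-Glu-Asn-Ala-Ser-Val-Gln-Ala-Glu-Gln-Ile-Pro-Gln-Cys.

0

Lysine (K), arginine (R), and histidine (H) have basic, nitrogen-containing side chains.
None of the 38 residues belong to this group.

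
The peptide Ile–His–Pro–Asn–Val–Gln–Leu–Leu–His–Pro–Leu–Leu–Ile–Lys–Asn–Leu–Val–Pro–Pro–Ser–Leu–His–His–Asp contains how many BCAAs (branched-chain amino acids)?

10

V, L, and I make up the branched-chain aliphatic group.
Matching residues: Ile1, Val5, Leu7, Leu8, Leu11, Leu12, Ile13, Leu16, Val17, Leu21.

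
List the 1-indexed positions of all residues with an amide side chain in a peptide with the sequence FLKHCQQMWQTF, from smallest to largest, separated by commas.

6, 7, 10

Asparagine (N) and glutamine (Q) have uncharged amide side chains.
Matching residues: Q6, Q7, Q10.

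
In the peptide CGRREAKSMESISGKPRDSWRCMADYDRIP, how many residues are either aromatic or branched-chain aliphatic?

4

Aromatic: F, W, Y. Branched-chain aliphatic: I, L, V.
Aromatic residues here: W20, Y26 (2).
Branched-chain aliphatic residues here: I12, I29 (2).
The two groups share no amino acid, so total = 2 + 2 = 4.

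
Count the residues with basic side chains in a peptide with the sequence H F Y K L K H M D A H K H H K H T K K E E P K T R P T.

K, R, and H are the three residues with basic side chains (ε-amine, guanidinium, and imidazole respectively).
Matching residues: H1, K4, K6, H7, H11, K12, H13, H14, K15, H16, K18, K19, K23, R25.

14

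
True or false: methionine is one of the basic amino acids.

False

Lysine (K), arginine (R), and histidine (H) have basic, nitrogen-containing side chains.
Methionine is not in this group.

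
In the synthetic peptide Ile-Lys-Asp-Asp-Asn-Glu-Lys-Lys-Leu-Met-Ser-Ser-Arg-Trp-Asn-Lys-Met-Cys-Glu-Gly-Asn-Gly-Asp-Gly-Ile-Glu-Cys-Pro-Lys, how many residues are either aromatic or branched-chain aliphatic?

Aromatic: F, W, Y. Branched-chain aliphatic: I, L, V.
Aromatic residues here: Trp14 (1).
Branched-chain aliphatic residues here: Ile1, Leu9, Ile25 (3).
The two groups share no amino acid, so total = 1 + 3 = 4.

4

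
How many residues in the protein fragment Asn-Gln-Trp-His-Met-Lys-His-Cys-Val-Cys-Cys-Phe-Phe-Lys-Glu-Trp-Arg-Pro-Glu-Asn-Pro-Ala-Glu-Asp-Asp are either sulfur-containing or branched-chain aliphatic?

5

Sulfur-containing: C, M. Branched-chain aliphatic: I, L, V.
Sulfur-containing residues here: Met5, Cys8, Cys10, Cys11 (4).
Branched-chain aliphatic residues here: Val9 (1).
The two groups share no amino acid, so total = 4 + 1 = 5.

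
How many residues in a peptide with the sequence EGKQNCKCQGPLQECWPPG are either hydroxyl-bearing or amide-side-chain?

Hydroxyl-bearing: S, T, Y. Amide-side-chain: N, Q.
Hydroxyl-bearing residues here: none (0).
Amide-side-chain residues here: Q4, N5, Q9, Q13 (4).
The two groups share no amino acid, so total = 0 + 4 = 4.

4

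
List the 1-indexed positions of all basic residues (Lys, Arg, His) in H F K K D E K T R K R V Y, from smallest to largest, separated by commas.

Matching residues: H1, K3, K4, K7, R9, K10, R11.

1, 3, 4, 7, 9, 10, 11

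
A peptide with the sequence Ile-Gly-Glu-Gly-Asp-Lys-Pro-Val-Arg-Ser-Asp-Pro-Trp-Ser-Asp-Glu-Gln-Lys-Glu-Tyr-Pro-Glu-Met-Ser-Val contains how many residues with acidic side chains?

7

Aspartate (D) and glutamate (E) have carboxylic-acid side chains and are the acidic amino acids.
Matching residues: Glu3, Asp5, Asp11, Asp15, Glu16, Glu19, Glu22.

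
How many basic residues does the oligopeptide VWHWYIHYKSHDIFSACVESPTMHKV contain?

6

K, R, and H are the three residues with basic side chains (ε-amine, guanidinium, and imidazole respectively).
Matching residues: H3, H7, K9, H11, H24, K25.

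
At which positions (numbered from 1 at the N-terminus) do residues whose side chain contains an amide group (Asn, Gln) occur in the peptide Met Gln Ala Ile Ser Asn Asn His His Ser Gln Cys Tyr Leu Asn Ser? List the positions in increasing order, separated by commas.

2, 6, 7, 11, 15

Matching residues: Gln2, Asn6, Asn7, Gln11, Asn15.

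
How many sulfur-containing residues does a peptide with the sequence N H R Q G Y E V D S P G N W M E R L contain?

1

Cysteine (C, thiol) and methionine (M, thioether) are the two sulfur-containing amino acids.
Matching residues: M15.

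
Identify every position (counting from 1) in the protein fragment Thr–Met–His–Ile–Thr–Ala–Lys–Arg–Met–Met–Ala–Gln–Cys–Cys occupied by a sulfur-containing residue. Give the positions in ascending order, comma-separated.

Matching residues: Met2, Met9, Met10, Cys13, Cys14.

2, 9, 10, 13, 14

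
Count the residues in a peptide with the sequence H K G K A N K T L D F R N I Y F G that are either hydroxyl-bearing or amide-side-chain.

4

Hydroxyl-bearing: S, T, Y. Amide-side-chain: N, Q.
Hydroxyl-bearing residues here: T8, Y15 (2).
Amide-side-chain residues here: N6, N13 (2).
The two groups share no amino acid, so total = 2 + 2 = 4.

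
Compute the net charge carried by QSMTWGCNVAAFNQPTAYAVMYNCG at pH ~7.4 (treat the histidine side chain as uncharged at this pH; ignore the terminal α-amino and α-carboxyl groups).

0

Near pH 7.4, K and R contribute +1 each, D and E contribute −1 each, and every other side chain (His included, as stated) is uncharged.
Positive (K, R): none → +0.
Negative (D, E): none → −0.
Net charge = (+0) + (−0) = 0.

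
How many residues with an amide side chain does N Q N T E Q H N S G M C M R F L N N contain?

Only N (asparagine) and Q (glutamine) carry a side-chain carboxamide.
Matching residues: N1, Q2, N3, Q6, N8, N17, N18.

7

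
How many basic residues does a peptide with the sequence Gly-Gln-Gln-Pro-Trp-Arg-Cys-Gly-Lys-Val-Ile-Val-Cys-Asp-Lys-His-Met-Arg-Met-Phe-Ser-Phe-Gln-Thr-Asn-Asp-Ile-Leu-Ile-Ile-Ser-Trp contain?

The basic amino acids are Lys (K), Arg (R), and His (H).
Matching residues: Arg6, Lys9, Lys15, His16, Arg18.

5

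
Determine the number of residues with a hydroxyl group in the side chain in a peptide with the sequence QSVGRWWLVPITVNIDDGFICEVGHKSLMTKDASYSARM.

7

Serine (S), threonine (T), and tyrosine (Y) each carry a hydroxyl group on the side chain.
Matching residues: S2, T12, S27, T30, S34, Y35, S36.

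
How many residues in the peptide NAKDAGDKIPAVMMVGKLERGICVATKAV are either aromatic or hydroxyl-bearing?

1

Aromatic: F, W, Y. Hydroxyl-bearing: S, T, Y.
Aromatic residues here: none (0).
Hydroxyl-bearing residues here: T26 (1).
(Y belongs to both groups, but none appear in this sequence.) Total = 0 + 1 = 1.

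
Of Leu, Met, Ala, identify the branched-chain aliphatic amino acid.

V, L, and I make up the branched-chain aliphatic group.
Of the listed options, only Leu belongs to this group.

Leu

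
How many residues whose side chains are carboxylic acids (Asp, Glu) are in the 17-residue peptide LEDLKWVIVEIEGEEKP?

6

Matching residues: E2, D3, E10, E12, E14, E15.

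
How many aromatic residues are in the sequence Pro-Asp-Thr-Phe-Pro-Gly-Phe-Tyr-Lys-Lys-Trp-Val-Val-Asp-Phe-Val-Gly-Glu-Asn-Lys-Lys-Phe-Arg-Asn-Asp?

F, W, and Y each carry an aromatic ring on the side chain.
Matching residues: Phe4, Phe7, Tyr8, Trp11, Phe15, Phe22.

6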